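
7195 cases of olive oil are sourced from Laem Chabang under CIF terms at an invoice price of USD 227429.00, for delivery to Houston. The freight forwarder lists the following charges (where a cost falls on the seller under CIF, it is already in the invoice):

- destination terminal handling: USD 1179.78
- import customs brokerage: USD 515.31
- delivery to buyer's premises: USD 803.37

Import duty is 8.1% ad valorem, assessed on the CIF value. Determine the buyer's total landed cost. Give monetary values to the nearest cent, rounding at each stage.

Total landed cost: USD 248349.21

CIF: the seller pays costs through ocean freight and marine insurance to the destination port.
The CIF price already equals the CIF value: 227429.00
Import duty = 227429.00 × 8.1% = 18421.75
Buyer bears: destination terminal 1179.78 + brokerage 515.31 + delivery 803.37 + duty 18421.75 = 20920.21
Landed cost = invoice 227429.00 + 20920.21 = 248349.21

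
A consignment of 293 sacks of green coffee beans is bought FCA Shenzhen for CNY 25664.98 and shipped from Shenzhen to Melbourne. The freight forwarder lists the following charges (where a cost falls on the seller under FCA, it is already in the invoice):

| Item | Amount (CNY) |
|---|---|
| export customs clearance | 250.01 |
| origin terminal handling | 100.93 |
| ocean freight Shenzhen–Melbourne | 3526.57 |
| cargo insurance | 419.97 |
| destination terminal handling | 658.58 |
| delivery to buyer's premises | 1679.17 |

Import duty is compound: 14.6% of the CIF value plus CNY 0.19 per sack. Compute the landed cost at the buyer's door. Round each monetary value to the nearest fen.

Total landed cost: CNY 36443.89

FCA: the seller delivers export-cleared goods to the carrier; the buyer bears costs from that point.
Already in the invoice (seller's account under FCA): export clearance — exclude.
CIF value = FCA price + origin terminal + freight + insurance = 25664.98 + 100.93 + 3526.57 + 419.97 = 29712.45
Ad valorem component: 29712.45 × 14.6% = 4338.02
Specific component: 293 × 0.19 = 55.67
Import duty = 4338.02 + 55.67 = 4393.69
Buyer bears: origin terminal 100.93 + freight 3526.57 + insurance 419.97 + destination terminal 658.58 + delivery 1679.17 + duty 4393.69 = 10778.91
Landed cost = invoice 25664.98 + 10778.91 = 36443.89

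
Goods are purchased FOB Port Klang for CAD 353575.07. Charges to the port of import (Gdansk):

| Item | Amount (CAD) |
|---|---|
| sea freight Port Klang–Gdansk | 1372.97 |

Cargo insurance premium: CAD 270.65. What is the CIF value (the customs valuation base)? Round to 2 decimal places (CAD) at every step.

CIF = FOB price + freight + insurance
CIF = 353575.07 + 1372.97 + 270.65 = 355218.69

CIF value: CAD 355218.69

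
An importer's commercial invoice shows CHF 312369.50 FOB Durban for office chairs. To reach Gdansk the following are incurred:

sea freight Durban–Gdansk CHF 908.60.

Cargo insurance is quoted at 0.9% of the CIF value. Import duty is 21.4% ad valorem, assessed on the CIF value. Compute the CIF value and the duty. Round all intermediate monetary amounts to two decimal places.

CIF value: CHF 316123.21; import duty: CHF 67650.37

Let C be the CIF value. C = FOB price + freight + 0.9% × C
C − 0.9% × C = 312369.50 + 908.60
0.991 × C = 313278.10
C = 313278.10 / 0.991 = 316123.21
Insurance premium = 0.9% × 316123.21 = 2845.11
Import duty = 316123.21 × 21.4% = 67650.37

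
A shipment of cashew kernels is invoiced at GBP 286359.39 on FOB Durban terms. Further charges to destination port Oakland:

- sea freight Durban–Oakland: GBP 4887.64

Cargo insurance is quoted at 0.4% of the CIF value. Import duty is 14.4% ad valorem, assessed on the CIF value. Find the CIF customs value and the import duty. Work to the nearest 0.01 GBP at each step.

CIF value: GBP 292416.70; import duty: GBP 42108.00

Let C be the CIF value. C = FOB price + freight + 0.4% × C
C − 0.4% × C = 286359.39 + 4887.64
0.996 × C = 291247.03
C = 291247.03 / 0.996 = 292416.70
Insurance premium = 0.4% × 292416.70 = 1169.67
Import duty = 292416.70 × 14.4% = 42108.00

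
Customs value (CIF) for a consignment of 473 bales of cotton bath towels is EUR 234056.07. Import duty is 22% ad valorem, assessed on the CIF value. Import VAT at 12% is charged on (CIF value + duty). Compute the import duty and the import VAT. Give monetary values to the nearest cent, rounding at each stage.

Import duty = 234056.07 × 22% = 51492.34
VAT base = CIF + duty = 234056.07 + 51492.34 = 285548.41
Import VAT = 285548.41 × 12% = 34265.81

Import duty: EUR 51492.34; import VAT: EUR 34265.81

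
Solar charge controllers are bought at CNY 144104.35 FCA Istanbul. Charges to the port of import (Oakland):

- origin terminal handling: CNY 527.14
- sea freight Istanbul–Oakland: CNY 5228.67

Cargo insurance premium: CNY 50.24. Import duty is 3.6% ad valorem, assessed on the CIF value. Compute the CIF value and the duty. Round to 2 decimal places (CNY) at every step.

CIF = FCA price + pre-shipment costs + freight + insurance
CIF = 144104.35 + 527.14 + 5228.67 + 50.24 = 149910.40
Import duty = 149910.40 × 3.6% = 5396.77

CIF value: CNY 149910.40; import duty: CNY 5396.77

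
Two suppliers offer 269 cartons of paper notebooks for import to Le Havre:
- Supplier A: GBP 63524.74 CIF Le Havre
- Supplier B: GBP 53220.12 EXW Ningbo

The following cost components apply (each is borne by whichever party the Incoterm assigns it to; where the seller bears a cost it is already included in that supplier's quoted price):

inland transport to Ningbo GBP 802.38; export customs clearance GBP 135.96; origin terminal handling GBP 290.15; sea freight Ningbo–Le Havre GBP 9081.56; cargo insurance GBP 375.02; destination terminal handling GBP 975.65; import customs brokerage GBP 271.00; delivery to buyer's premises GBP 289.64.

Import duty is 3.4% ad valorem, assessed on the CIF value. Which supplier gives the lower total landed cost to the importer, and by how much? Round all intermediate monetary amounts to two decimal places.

Supplier A (CIF):
The CIF price already equals the CIF value: 63524.74
Import duty = 63524.74 × 3.4% = 2159.84
Buyer bears (A): 975.65 + 271.00 + 289.64 = 1536.29
Landed cost (A) = invoice 63524.74 + 1536.29 + duty 2159.84 = 67220.87
Supplier B (EXW):
CIF value = EXW price + inland to port + export clearance + origin terminal + freight + insurance = 53220.12 + 802.38 + 135.96 + 290.15 + 9081.56 + 375.02 = 63905.19
Import duty = 63905.19 × 3.4% = 2172.78
Buyer bears (B): 802.38 + 135.96 + 290.15 + 9081.56 + 375.02 + 975.65 + 271.00 + 289.64 = 12221.36
Landed cost (B) = invoice 53220.12 + 12221.36 + duty 2172.78 = 67614.26
Difference = |67220.87 − 67614.26| = 393.39

Supplier A is cheaper by GBP 393.39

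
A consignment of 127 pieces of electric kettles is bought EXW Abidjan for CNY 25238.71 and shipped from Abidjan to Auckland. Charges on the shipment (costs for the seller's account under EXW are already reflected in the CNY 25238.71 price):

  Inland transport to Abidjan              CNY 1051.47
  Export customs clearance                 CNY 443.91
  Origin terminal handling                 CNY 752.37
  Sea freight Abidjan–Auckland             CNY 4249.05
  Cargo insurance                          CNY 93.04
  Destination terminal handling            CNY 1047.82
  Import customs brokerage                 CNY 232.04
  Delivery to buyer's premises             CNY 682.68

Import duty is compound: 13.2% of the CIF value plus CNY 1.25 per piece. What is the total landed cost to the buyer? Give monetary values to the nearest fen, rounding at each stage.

EXW: the seller makes goods available at their premises; the buyer bears all onward costs.
CIF value = EXW price + inland to port + export clearance + origin terminal + freight + insurance = 25238.71 + 1051.47 + 443.91 + 752.37 + 4249.05 + 93.04 = 31828.55
Ad valorem component: 31828.55 × 13.2% = 4201.37
Specific component: 127 × 1.25 = 158.75
Import duty = 4201.37 + 158.75 = 4360.12
Buyer bears: inland to port 1051.47 + export clearance 443.91 + origin terminal 752.37 + freight 4249.05 + insurance 93.04 + destination terminal 1047.82 + brokerage 232.04 + delivery 682.68 + duty 4360.12 = 12912.50
Landed cost = invoice 25238.71 + 12912.50 = 38151.21

Total landed cost: CNY 38151.21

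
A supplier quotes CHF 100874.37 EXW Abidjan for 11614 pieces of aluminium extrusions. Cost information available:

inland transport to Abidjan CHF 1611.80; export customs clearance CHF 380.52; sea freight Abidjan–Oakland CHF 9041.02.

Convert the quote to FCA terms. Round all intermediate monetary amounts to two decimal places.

Not relevant to the conversion: freight — on the buyer under both terms; not part of either seller's price.
From EXW to FCA, the seller additionally bears: inland to port, export clearance.
FCA price = 100874.37 + 1611.80 + 380.52 = 102866.69

FCA price: CHF 102866.69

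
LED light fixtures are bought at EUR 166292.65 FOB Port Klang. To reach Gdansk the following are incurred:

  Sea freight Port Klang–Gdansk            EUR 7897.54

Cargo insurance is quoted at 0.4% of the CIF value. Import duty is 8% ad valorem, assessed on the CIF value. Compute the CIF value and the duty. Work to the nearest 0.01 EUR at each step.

CIF value: EUR 174889.75; import duty: EUR 13991.18

Let C be the CIF value. C = FOB price + freight + 0.4% × C
C − 0.4% × C = 166292.65 + 7897.54
0.996 × C = 174190.19
C = 174190.19 / 0.996 = 174889.75
Insurance premium = 0.4% × 174889.75 = 699.56
Import duty = 174889.75 × 8% = 13991.18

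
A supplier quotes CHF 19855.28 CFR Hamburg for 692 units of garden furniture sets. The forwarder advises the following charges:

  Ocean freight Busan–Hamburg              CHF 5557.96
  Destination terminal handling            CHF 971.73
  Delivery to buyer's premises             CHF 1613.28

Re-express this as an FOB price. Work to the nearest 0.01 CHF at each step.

Not relevant to the conversion: delivery, destination terminal — on the buyer under both terms; not part of either seller's price.
From CFR to FOB, the seller no longer bears: freight.
FOB price = 19855.28 − 5557.96 = 14297.32

FOB price: CHF 14297.32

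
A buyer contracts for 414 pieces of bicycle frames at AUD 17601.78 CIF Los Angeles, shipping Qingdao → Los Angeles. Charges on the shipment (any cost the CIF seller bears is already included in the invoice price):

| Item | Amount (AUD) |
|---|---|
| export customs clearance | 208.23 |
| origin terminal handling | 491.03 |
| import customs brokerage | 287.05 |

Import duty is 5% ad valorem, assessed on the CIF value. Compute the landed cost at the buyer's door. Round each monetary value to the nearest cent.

Total landed cost: AUD 18768.92

CIF: the seller pays costs through ocean freight and marine insurance to the destination port.
Already in the invoice (seller's account under CIF): export clearance, origin terminal — exclude.
The CIF price already equals the CIF value: 17601.78
Import duty = 17601.78 × 5% = 880.09
Buyer bears: brokerage 287.05 + duty 880.09 = 1167.14
Landed cost = invoice 17601.78 + 1167.14 = 18768.92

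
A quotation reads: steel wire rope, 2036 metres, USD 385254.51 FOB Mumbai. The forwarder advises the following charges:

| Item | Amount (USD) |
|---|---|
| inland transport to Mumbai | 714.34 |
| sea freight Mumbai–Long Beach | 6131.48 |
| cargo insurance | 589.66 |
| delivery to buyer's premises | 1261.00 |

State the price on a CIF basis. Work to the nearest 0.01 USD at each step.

Not relevant to the conversion: inland to port — on the seller under both FOB and CIF; already in the FOB price and stays in the CIF price. delivery — on the buyer under both terms; not part of either seller's price.
From FOB to CIF, the seller additionally bears: freight, insurance.
CIF price = 385254.51 + 6131.48 + 589.66 = 391975.65

CIF price: USD 391975.65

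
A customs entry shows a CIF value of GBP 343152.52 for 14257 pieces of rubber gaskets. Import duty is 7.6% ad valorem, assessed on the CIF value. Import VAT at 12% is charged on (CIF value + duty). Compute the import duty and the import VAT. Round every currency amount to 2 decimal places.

Import duty: GBP 26079.59; import VAT: GBP 44307.85

Import duty = 343152.52 × 7.6% = 26079.59
VAT base = CIF + duty = 343152.52 + 26079.59 = 369232.11
Import VAT = 369232.11 × 12% = 44307.85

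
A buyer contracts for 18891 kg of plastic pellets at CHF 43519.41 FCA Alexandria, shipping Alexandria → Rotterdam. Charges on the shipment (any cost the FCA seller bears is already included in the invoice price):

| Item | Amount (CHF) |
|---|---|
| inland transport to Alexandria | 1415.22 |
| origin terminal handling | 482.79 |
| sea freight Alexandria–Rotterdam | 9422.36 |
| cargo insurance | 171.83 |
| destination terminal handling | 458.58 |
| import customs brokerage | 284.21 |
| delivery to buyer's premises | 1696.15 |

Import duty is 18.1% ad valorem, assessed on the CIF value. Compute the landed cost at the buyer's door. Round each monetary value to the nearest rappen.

Total landed cost: CHF 65736.28

FCA: the seller delivers export-cleared goods to the carrier; the buyer bears costs from that point.
Already in the invoice (seller's account under FCA): inland to port — exclude.
CIF value = FCA price + origin terminal + freight + insurance = 43519.41 + 482.79 + 9422.36 + 171.83 = 53596.39
Import duty = 53596.39 × 18.1% = 9700.95
Buyer bears: origin terminal 482.79 + freight 9422.36 + insurance 171.83 + destination terminal 458.58 + brokerage 284.21 + delivery 1696.15 + duty 9700.95 = 22216.87
Landed cost = invoice 43519.41 + 22216.87 = 65736.28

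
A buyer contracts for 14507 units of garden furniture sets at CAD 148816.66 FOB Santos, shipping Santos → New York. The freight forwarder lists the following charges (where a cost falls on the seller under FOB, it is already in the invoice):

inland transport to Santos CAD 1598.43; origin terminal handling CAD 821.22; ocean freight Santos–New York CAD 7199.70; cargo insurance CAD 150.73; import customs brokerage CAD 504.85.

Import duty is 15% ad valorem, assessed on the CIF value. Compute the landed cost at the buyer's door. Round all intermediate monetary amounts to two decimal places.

Total landed cost: CAD 180097.00

FOB: the seller bears costs until goods are on board at the origin port; the buyer bears freight, insurance and all costs thereafter.
Already in the invoice (seller's account under FOB): inland to port, origin terminal — exclude.
CIF value = FOB price + freight + insurance = 148816.66 + 7199.70 + 150.73 = 156167.09
Import duty = 156167.09 × 15% = 23425.06
Buyer bears: freight 7199.70 + insurance 150.73 + brokerage 504.85 + duty 23425.06 = 31280.34
Landed cost = invoice 148816.66 + 31280.34 = 180097.00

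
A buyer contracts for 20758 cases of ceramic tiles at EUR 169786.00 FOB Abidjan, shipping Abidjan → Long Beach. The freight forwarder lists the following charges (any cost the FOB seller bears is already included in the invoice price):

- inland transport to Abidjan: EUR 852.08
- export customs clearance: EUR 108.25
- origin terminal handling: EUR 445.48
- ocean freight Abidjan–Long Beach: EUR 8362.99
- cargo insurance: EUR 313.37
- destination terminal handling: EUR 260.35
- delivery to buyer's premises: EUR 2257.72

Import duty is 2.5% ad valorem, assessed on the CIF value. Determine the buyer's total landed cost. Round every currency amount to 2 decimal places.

FOB: the seller bears costs until goods are on board at the origin port; the buyer bears freight, insurance and all costs thereafter.
Already in the invoice (seller's account under FOB): inland to port, export clearance, origin terminal — exclude.
CIF value = FOB price + freight + insurance = 169786.00 + 8362.99 + 313.37 = 178462.36
Import duty = 178462.36 × 2.5% = 4461.56
Buyer bears: freight 8362.99 + insurance 313.37 + destination terminal 260.35 + delivery 2257.72 + duty 4461.56 = 15655.99
Landed cost = invoice 169786.00 + 15655.99 = 185441.99

Total landed cost: EUR 185441.99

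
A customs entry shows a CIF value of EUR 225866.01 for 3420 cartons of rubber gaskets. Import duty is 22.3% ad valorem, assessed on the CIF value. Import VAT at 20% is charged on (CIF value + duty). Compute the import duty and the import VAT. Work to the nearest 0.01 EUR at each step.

Import duty = 225866.01 × 22.3% = 50368.12
VAT base = CIF + duty = 225866.01 + 50368.12 = 276234.13
Import VAT = 276234.13 × 20% = 55246.83

Import duty: EUR 50368.12; import VAT: EUR 55246.83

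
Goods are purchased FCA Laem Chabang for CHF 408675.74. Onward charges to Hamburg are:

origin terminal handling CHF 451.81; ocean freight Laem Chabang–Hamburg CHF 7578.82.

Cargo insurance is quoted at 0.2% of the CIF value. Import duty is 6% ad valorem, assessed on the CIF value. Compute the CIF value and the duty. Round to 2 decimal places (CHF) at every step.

Let C be the CIF value. C = FCA price + pre-shipment costs + freight + 0.2% × C
C − 0.2% × C = 408675.74 + 451.81 + 7578.82
0.998 × C = 416706.37
C = 416706.37 / 0.998 = 417541.45
Insurance premium = 0.2% × 417541.45 = 835.08
Import duty = 417541.45 × 6% = 25052.49

CIF value: CHF 417541.45; import duty: CHF 25052.49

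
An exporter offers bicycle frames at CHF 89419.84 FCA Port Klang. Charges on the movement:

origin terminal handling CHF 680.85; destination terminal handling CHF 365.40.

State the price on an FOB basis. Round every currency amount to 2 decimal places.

Not relevant to the conversion: destination terminal — on the buyer under both terms; not part of either seller's price.
From FCA to FOB, the seller additionally bears: origin terminal.
FOB price = 89419.84 + 680.85 = 90100.69

FOB price: CHF 90100.69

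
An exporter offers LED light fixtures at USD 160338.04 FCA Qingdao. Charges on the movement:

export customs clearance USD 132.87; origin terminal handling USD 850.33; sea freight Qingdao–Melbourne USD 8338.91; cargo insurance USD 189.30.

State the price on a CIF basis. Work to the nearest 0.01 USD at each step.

Not relevant to the conversion: export clearance — on the seller under both FCA and CIF; already in the FCA price and stays in the CIF price.
From FCA to CIF, the seller additionally bears: origin terminal, freight, insurance.
CIF price = 160338.04 + 850.33 + 8338.91 + 189.30 = 169716.58

CIF price: USD 169716.58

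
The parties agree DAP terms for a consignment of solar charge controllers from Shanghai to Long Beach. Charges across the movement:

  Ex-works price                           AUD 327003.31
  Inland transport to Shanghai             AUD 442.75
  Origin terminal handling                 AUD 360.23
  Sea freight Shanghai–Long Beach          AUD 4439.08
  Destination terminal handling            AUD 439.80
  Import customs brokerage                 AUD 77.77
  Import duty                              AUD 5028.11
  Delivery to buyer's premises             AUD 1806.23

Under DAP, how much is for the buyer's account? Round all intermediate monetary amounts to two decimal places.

Buyer's account: AUD 5105.88

DAP: the seller bears all costs to the named destination except import duty and clearance.
Seller's account: goods 327003.31 + inland to port 442.75 + origin terminal 360.23 + freight 4439.08 + destination terminal 439.80 + delivery 1806.23 = 334491.40
Buyer's account: brokerage 77.77 + duty 5028.11 = 5105.88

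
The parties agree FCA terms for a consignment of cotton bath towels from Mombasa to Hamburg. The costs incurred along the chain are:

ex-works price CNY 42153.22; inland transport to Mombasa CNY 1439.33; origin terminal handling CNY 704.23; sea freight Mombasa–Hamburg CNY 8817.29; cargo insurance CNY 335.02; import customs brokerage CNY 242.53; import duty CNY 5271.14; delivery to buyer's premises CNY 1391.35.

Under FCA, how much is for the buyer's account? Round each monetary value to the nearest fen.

FCA: the seller delivers export-cleared goods to the carrier; the buyer bears costs from that point.
Seller's account: goods 42153.22 + inland to port 1439.33 = 43592.55
Buyer's account: origin terminal 704.23 + freight 8817.29 + insurance 335.02 + brokerage 242.53 + duty 5271.14 + delivery 1391.35 = 16761.56

Buyer's account: CNY 16761.56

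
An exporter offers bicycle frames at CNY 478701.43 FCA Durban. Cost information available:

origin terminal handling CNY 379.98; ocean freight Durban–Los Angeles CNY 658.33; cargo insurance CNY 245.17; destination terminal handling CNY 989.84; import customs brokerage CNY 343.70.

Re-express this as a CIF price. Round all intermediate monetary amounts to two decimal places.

CIF price: CNY 479984.91

Not relevant to the conversion: brokerage, destination terminal — on the buyer under both terms; not part of either seller's price.
From FCA to CIF, the seller additionally bears: origin terminal, freight, insurance.
CIF price = 478701.43 + 379.98 + 658.33 + 245.17 = 479984.91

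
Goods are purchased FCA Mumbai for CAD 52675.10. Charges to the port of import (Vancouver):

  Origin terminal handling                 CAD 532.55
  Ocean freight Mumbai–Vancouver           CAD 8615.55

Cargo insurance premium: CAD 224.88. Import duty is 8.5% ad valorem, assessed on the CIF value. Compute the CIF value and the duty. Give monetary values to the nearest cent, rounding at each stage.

CIF = FCA price + pre-shipment costs + freight + insurance
CIF = 52675.10 + 532.55 + 8615.55 + 224.88 = 62048.08
Import duty = 62048.08 × 8.5% = 5274.09

CIF value: CAD 62048.08; import duty: CAD 5274.09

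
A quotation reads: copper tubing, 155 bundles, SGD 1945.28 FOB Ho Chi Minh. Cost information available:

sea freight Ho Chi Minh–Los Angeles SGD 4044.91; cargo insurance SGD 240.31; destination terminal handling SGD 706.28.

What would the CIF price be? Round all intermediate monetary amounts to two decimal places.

CIF price: SGD 6230.50

Not relevant to the conversion: destination terminal — on the buyer under both terms; not part of either seller's price.
From FOB to CIF, the seller additionally bears: freight, insurance.
CIF price = 1945.28 + 4044.91 + 240.31 = 6230.50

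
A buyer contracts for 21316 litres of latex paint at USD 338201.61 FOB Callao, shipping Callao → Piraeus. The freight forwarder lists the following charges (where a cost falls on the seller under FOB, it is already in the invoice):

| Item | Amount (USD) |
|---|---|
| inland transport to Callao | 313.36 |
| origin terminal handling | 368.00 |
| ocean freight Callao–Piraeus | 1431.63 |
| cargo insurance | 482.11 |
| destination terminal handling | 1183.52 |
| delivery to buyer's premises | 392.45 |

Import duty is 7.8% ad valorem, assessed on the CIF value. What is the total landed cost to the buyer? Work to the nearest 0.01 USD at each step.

Total landed cost: USD 368220.32

FOB: the seller bears costs until goods are on board at the origin port; the buyer bears freight, insurance and all costs thereafter.
Already in the invoice (seller's account under FOB): inland to port, origin terminal — exclude.
CIF value = FOB price + freight + insurance = 338201.61 + 1431.63 + 482.11 = 340115.35
Import duty = 340115.35 × 7.8% = 26529.00
Buyer bears: freight 1431.63 + insurance 482.11 + destination terminal 1183.52 + delivery 392.45 + duty 26529.00 = 30018.71
Landed cost = invoice 338201.61 + 30018.71 = 368220.32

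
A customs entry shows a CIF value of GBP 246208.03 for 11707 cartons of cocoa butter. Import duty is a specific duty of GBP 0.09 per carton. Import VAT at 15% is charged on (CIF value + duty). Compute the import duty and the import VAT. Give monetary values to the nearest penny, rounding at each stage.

Import duty = 11707 × 0.09 = 1053.63
VAT base = CIF + duty = 246208.03 + 1053.63 = 247261.66
Import VAT = 247261.66 × 15% = 37089.25

Import duty: GBP 1053.63; import VAT: GBP 37089.25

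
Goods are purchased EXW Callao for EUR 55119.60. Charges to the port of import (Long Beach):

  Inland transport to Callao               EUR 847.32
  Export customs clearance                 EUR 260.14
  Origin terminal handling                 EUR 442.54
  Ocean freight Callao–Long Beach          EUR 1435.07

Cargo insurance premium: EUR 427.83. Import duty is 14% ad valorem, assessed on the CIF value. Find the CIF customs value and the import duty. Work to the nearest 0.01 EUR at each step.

CIF value: EUR 58532.50; import duty: EUR 8194.55

CIF = EXW price + pre-shipment costs + freight + insurance
CIF = 55119.60 + 847.32 + 260.14 + 442.54 + 1435.07 + 427.83 = 58532.50
Import duty = 58532.50 × 14% = 8194.55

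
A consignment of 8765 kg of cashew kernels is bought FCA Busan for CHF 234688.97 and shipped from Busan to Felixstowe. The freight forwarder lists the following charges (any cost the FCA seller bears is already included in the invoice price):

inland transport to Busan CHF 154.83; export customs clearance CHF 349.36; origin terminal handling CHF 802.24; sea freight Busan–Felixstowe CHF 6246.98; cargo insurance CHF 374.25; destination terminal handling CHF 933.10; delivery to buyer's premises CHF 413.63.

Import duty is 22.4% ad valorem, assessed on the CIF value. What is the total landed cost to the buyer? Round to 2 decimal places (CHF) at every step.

FCA: the seller delivers export-cleared goods to the carrier; the buyer bears costs from that point.
Already in the invoice (seller's account under FCA): inland to port, export clearance — exclude.
CIF value = FCA price + origin terminal + freight + insurance = 234688.97 + 802.24 + 6246.98 + 374.25 = 242112.44
Import duty = 242112.44 × 22.4% = 54233.19
Buyer bears: origin terminal 802.24 + freight 6246.98 + insurance 374.25 + destination terminal 933.10 + delivery 413.63 + duty 54233.19 = 63003.39
Landed cost = invoice 234688.97 + 63003.39 = 297692.36

Total landed cost: CHF 297692.36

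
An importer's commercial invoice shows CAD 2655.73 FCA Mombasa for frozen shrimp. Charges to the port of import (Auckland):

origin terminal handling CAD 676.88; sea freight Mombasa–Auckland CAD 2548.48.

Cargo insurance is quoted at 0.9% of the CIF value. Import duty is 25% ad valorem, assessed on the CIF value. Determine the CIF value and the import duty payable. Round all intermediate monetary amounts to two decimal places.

CIF value: CAD 5934.50; import duty: CAD 1483.63

Let C be the CIF value. C = FCA price + pre-shipment costs + freight + 0.9% × C
C − 0.9% × C = 2655.73 + 676.88 + 2548.48
0.991 × C = 5881.09
C = 5881.09 / 0.991 = 5934.50
Insurance premium = 0.9% × 5934.50 = 53.41
Import duty = 5934.50 × 25% = 1483.63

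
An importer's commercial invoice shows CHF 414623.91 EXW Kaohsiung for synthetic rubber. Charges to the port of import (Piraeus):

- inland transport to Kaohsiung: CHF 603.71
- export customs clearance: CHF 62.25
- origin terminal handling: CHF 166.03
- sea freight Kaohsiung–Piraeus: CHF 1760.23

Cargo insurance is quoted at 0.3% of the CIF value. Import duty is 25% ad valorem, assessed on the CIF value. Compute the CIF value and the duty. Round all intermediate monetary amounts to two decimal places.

CIF value: CHF 418471.54; import duty: CHF 104617.89

Let C be the CIF value. C = EXW price + pre-shipment costs + freight + 0.3% × C
C − 0.3% × C = 414623.91 + 603.71 + 62.25 + 166.03 + 1760.23
0.997 × C = 417216.13
C = 417216.13 / 0.997 = 418471.54
Insurance premium = 0.3% × 418471.54 = 1255.41
Import duty = 418471.54 × 25% = 104617.89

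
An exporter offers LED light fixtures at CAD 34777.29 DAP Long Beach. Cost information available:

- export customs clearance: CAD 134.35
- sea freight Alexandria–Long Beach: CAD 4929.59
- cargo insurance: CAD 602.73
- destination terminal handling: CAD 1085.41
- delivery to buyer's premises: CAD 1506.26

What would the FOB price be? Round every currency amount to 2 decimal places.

FOB price: CAD 26653.30

Not relevant to the conversion: export clearance — on the seller under both DAP and FOB; already in the DAP price and stays in the FOB price.
From DAP to FOB, the seller no longer bears: freight, insurance, destination terminal, delivery.
FOB price = 34777.29 − 4929.59 − 602.73 − 1085.41 − 1506.26 = 26653.30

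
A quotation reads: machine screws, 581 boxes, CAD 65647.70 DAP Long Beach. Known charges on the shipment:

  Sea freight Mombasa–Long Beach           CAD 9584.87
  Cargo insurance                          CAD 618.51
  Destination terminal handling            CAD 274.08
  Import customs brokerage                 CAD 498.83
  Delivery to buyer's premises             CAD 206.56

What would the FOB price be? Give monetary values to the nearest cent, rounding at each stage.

FOB price: CAD 54963.68

Not relevant to the conversion: brokerage — on the buyer under both terms; not part of either seller's price.
From DAP to FOB, the seller no longer bears: freight, insurance, destination terminal, delivery.
FOB price = 65647.70 − 9584.87 − 618.51 − 274.08 − 206.56 = 54963.68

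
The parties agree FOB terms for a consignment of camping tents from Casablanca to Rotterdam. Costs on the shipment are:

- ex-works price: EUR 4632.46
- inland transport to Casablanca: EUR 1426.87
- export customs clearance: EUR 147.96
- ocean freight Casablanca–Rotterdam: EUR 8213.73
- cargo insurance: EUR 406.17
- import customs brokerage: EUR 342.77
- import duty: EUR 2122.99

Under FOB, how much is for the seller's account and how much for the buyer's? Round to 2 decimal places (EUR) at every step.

FOB: the seller bears costs until goods are on board at the origin port; the buyer bears freight, insurance and all costs thereafter.
Seller's account: goods 4632.46 + inland to port 1426.87 + export clearance 147.96 = 6207.29
Buyer's account: freight 8213.73 + insurance 406.17 + brokerage 342.77 + duty 2122.99 = 11085.66

Seller: EUR 6207.29; buyer: EUR 11085.66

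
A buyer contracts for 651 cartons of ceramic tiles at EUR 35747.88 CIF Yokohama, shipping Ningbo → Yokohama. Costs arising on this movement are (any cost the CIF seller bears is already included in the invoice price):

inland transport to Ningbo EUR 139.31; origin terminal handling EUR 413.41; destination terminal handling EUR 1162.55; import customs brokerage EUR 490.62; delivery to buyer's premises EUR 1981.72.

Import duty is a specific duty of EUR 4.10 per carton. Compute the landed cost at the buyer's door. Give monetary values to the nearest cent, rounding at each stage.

Total landed cost: EUR 42051.87

CIF: the seller pays costs through ocean freight and marine insurance to the destination port.
Already in the invoice (seller's account under CIF): inland to port, origin terminal — exclude.
The CIF price already equals the CIF value: 35747.88
Import duty = 651 × 4.10 = 2669.10
Buyer bears: destination terminal 1162.55 + brokerage 490.62 + delivery 1981.72 + duty 2669.10 = 6303.99
Landed cost = invoice 35747.88 + 6303.99 = 42051.87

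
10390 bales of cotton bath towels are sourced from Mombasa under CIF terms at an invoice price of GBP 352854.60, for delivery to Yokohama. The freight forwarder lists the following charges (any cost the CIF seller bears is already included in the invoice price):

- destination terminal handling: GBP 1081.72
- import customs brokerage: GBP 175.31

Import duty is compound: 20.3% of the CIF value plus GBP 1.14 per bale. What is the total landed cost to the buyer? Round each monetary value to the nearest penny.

CIF: the seller pays costs through ocean freight and marine insurance to the destination port.
The CIF price already equals the CIF value: 352854.60
Ad valorem component: 352854.60 × 20.3% = 71629.48
Specific component: 10390 × 1.14 = 11844.60
Import duty = 71629.48 + 11844.60 = 83474.08
Buyer bears: destination terminal 1081.72 + brokerage 175.31 + duty 83474.08 = 84731.11
Landed cost = invoice 352854.60 + 84731.11 = 437585.71

Total landed cost: GBP 437585.71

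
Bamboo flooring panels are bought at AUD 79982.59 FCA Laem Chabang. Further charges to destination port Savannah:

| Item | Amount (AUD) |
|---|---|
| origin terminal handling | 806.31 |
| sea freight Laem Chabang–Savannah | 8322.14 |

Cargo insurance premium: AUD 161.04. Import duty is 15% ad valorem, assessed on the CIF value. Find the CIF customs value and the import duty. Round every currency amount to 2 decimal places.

CIF = FCA price + pre-shipment costs + freight + insurance
CIF = 79982.59 + 806.31 + 8322.14 + 161.04 = 89272.08
Import duty = 89272.08 × 15% = 13390.81

CIF value: AUD 89272.08; import duty: AUD 13390.81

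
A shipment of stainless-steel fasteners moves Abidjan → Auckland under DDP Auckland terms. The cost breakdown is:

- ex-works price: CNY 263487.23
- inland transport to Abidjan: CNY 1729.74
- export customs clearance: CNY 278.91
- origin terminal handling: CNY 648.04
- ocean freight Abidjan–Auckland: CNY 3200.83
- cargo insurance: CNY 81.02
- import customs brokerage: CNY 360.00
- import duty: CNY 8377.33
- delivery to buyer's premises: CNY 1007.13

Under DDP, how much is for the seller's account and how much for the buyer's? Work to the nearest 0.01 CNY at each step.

DDP: the seller bears all costs including import duty.
Seller's account: goods 263487.23 + inland to port 1729.74 + export clearance 278.91 + origin terminal 648.04 + freight 3200.83 + insurance 81.02 + brokerage 360.00 + duty 8377.33 + delivery 1007.13 = 279170.23
Buyer's account: 0.00

Seller: CNY 279170.23; buyer: CNY 0.00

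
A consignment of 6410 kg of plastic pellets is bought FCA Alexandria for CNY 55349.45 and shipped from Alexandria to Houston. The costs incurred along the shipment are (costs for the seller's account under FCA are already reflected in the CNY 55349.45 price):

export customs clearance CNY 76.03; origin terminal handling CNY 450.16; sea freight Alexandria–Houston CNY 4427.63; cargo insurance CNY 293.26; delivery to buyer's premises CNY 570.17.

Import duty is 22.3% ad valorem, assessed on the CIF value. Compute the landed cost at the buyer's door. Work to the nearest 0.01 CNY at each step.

FCA: the seller delivers export-cleared goods to the carrier; the buyer bears costs from that point.
Already in the invoice (seller's account under FCA): export clearance — exclude.
CIF value = FCA price + origin terminal + freight + insurance = 55349.45 + 450.16 + 4427.63 + 293.26 = 60520.50
Import duty = 60520.50 × 22.3% = 13496.07
Buyer bears: origin terminal 450.16 + freight 4427.63 + insurance 293.26 + delivery 570.17 + duty 13496.07 = 19237.29
Landed cost = invoice 55349.45 + 19237.29 = 74586.74

Total landed cost: CNY 74586.74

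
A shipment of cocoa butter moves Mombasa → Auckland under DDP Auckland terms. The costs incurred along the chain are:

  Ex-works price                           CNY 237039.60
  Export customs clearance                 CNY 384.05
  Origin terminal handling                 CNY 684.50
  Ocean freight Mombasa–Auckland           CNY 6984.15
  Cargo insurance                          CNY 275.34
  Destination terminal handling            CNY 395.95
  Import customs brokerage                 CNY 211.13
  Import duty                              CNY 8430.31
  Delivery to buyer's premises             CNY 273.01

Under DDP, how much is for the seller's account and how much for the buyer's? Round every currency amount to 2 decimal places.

DDP: the seller bears all costs including import duty.
Seller's account: goods 237039.60 + export clearance 384.05 + origin terminal 684.50 + freight 6984.15 + insurance 275.34 + destination terminal 395.95 + brokerage 211.13 + duty 8430.31 + delivery 273.01 = 254678.04
Buyer's account: 0.00

Seller: CNY 254678.04; buyer: CNY 0.00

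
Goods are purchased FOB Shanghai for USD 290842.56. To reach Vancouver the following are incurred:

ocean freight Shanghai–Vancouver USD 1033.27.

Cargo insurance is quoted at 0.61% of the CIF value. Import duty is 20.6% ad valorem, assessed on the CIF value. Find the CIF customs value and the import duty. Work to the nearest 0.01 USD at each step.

Let C be the CIF value. C = FOB price + freight + 0.61% × C
C − 0.61% × C = 290842.56 + 1033.27
0.9939 × C = 291875.83
C = 291875.83 / 0.9939 = 293667.20
Insurance premium = 0.61% × 293667.20 = 1791.37
Import duty = 293667.20 × 20.6% = 60495.44

CIF value: USD 293667.20; import duty: USD 60495.44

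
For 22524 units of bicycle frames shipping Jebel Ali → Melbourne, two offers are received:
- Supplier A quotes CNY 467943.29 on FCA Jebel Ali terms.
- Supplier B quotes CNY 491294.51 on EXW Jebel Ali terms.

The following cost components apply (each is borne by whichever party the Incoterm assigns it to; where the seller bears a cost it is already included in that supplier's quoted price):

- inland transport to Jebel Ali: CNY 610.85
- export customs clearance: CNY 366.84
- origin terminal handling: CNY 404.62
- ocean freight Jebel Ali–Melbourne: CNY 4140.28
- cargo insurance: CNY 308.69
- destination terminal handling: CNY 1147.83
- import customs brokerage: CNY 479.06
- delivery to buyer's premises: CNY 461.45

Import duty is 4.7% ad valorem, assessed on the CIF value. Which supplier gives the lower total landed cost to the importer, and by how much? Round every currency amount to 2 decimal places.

Supplier A is cheaper by CNY 25472.37

Supplier A (FCA):
CIF value = FCA price + origin terminal + freight + insurance = 467943.29 + 404.62 + 4140.28 + 308.69 = 472796.88
Import duty = 472796.88 × 4.7% = 22221.45
Buyer bears (A): 404.62 + 4140.28 + 308.69 + 1147.83 + 479.06 + 461.45 = 6941.93
Landed cost (A) = invoice 467943.29 + 6941.93 + duty 22221.45 = 497106.67
Supplier B (EXW):
CIF value = EXW price + inland to port + export clearance + origin terminal + freight + insurance = 491294.51 + 610.85 + 366.84 + 404.62 + 4140.28 + 308.69 = 497125.79
Import duty = 497125.79 × 4.7% = 23364.91
Buyer bears (B): 610.85 + 366.84 + 404.62 + 4140.28 + 308.69 + 1147.83 + 479.06 + 461.45 = 7919.62
Landed cost (B) = invoice 491294.51 + 7919.62 + duty 23364.91 = 522579.04
Difference = |497106.67 − 522579.04| = 25472.37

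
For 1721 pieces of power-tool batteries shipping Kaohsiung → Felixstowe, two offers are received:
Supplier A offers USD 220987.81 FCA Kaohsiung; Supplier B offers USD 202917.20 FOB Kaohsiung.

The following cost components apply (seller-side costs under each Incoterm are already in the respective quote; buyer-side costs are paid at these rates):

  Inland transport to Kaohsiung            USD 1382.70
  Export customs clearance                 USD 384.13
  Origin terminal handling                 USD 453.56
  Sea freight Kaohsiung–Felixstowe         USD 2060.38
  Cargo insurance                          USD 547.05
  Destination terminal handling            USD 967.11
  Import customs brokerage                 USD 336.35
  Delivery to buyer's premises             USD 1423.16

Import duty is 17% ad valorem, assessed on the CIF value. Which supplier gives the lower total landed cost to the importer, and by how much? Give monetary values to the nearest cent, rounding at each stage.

Supplier A (FCA):
CIF value = FCA price + origin terminal + freight + insurance = 220987.81 + 453.56 + 2060.38 + 547.05 = 224048.80
Import duty = 224048.80 × 17% = 38088.30
Buyer bears (A): 453.56 + 2060.38 + 547.05 + 967.11 + 336.35 + 1423.16 = 5787.61
Landed cost (A) = invoice 220987.81 + 5787.61 + duty 38088.30 = 264863.72
Supplier B (FOB):
CIF value = FOB price + freight + insurance = 202917.20 + 2060.38 + 547.05 = 205524.63
Import duty = 205524.63 × 17% = 34939.19
Buyer bears (B): 2060.38 + 547.05 + 967.11 + 336.35 + 1423.16 = 5334.05
Landed cost (B) = invoice 202917.20 + 5334.05 + duty 34939.19 = 243190.44
Difference = |264863.72 − 243190.44| = 21673.28

Supplier B is cheaper by USD 21673.28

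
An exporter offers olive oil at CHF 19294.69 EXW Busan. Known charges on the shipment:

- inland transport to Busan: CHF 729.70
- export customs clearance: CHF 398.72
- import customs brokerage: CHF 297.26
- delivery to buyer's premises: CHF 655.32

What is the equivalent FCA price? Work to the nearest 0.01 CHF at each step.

FCA price: CHF 20423.11

Not relevant to the conversion: delivery, brokerage — on the buyer under both terms; not part of either seller's price.
From EXW to FCA, the seller additionally bears: inland to port, export clearance.
FCA price = 19294.69 + 729.70 + 398.72 = 20423.11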